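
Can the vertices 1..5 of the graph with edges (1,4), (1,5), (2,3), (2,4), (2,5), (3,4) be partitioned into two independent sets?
No (odd cycle of length 5: 2 -> 5 -> 1 -> 4 -> 3 -> 2)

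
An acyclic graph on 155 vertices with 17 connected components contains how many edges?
138 (Each of the 17 component trees on V_i vertices has V_i - 1 edges; summing gives V - C = 155 - 17 = 138)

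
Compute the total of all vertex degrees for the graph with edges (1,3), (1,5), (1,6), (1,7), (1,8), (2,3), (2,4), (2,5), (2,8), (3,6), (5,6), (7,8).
24 (handshake: sum of degrees = 2|E| = 2 x 12 = 24)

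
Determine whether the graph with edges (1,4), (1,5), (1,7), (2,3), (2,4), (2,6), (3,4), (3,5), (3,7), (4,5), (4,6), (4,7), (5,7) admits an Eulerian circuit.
No (2 vertices have odd degree: {1, 2}; Eulerian circuit requires 0)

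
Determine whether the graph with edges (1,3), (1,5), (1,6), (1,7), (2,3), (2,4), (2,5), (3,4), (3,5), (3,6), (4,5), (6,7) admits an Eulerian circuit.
No (4 vertices have odd degree: {2, 3, 4, 6}; Eulerian circuit requires 0)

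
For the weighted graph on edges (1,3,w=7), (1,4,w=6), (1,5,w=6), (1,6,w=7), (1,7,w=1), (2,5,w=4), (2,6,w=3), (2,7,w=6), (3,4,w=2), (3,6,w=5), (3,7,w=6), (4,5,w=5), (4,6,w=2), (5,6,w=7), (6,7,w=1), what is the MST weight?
13 (MST edges: (1,7,w=1), (2,5,w=4), (2,6,w=3), (3,4,w=2), (4,6,w=2), (6,7,w=1); sum of weights 1 + 4 + 3 + 2 + 2 + 1 = 13)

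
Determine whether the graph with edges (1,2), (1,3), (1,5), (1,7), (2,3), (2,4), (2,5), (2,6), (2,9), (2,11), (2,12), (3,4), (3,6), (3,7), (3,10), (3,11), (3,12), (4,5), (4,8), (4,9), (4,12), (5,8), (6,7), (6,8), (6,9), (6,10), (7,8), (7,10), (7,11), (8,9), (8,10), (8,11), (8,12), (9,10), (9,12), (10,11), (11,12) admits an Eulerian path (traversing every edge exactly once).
Yes — and in fact it has an Eulerian circuit (the graph is connected and all 12 vertices have even degree)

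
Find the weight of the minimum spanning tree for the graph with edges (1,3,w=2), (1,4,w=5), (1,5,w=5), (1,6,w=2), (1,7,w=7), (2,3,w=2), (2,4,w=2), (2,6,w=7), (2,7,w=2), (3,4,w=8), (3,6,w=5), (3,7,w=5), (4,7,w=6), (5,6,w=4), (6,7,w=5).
14 (MST edges: (1,3,w=2), (1,6,w=2), (2,3,w=2), (2,4,w=2), (2,7,w=2), (5,6,w=4); sum of weights 2 + 2 + 2 + 2 + 2 + 4 = 14)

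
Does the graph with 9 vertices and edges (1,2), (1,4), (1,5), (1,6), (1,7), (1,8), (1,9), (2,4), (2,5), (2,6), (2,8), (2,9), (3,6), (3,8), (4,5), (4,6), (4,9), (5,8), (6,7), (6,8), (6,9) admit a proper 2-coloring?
No (odd cycle of length 3: 4 -> 1 -> 2 -> 4)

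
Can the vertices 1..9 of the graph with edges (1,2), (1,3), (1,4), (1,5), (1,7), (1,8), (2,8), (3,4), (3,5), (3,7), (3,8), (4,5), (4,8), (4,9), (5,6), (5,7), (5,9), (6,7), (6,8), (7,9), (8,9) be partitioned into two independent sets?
No (odd cycle of length 3: 8 -> 1 -> 2 -> 8)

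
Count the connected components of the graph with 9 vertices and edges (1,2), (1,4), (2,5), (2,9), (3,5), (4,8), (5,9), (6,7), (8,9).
2 (components: {1, 2, 3, 4, 5, 8, 9}, {6, 7})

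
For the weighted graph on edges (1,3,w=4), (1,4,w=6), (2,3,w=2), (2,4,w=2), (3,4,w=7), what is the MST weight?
8 (MST edges: (1,3,w=4), (2,3,w=2), (2,4,w=2); sum of weights 4 + 2 + 2 = 8)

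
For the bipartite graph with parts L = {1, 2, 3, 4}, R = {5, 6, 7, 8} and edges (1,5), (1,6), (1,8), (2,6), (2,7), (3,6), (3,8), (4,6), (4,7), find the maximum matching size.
4 (matching: (1,5), (2,7), (3,8), (4,6); upper bound min(|L|,|R|) = min(4,4) = 4)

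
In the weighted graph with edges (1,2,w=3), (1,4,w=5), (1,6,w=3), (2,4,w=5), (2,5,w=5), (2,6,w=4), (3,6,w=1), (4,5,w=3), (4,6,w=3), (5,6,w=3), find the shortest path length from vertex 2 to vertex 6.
4 (path: 2 -> 6; weights 4 = 4)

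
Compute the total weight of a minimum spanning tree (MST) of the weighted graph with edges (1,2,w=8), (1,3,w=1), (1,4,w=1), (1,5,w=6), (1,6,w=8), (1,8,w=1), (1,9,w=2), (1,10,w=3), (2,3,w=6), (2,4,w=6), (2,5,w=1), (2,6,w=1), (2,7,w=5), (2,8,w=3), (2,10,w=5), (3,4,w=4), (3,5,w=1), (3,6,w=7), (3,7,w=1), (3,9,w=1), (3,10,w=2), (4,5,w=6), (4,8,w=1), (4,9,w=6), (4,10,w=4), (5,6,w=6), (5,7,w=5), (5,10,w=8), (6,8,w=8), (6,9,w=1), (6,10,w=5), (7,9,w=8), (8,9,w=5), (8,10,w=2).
10 (MST edges: (1,3,w=1), (1,4,w=1), (1,8,w=1), (2,5,w=1), (2,6,w=1), (3,5,w=1), (3,7,w=1), (3,9,w=1), (3,10,w=2); sum of weights 1 + 1 + 1 + 1 + 1 + 1 + 1 + 1 + 2 = 10)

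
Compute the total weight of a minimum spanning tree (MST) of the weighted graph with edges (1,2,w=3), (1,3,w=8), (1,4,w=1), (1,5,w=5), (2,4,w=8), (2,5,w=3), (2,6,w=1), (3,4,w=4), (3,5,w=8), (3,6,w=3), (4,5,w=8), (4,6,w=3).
11 (MST edges: (1,2,w=3), (1,4,w=1), (2,5,w=3), (2,6,w=1), (3,6,w=3); sum of weights 3 + 1 + 3 + 1 + 3 = 11)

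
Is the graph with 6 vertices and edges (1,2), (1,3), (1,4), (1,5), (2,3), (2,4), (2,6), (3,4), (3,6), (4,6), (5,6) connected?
Yes (BFS from 1 visits [1, 2, 3, 4, 5, 6] — all 6 vertices reached)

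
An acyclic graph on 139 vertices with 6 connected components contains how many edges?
133 (Each of the 6 component trees on V_i vertices has V_i - 1 edges; summing gives V - C = 139 - 6 = 133)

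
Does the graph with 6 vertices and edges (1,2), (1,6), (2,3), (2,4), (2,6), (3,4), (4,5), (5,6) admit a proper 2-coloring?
No (odd cycle of length 3: 6 -> 1 -> 2 -> 6)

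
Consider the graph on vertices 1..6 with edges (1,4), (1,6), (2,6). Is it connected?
No, it has 3 components: {1, 2, 4, 6}, {3}, {5}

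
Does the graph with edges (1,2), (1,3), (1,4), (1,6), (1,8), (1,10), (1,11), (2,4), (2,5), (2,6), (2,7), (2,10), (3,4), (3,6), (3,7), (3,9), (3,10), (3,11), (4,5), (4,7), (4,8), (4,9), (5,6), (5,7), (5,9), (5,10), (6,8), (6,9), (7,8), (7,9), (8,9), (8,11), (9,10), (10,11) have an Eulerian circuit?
No (4 vertices have odd degree: {1, 3, 4, 9}; Eulerian circuit requires 0)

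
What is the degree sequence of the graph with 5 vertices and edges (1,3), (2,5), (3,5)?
[2, 2, 1, 1, 0] (degrees: deg(1)=1, deg(2)=1, deg(3)=2, deg(4)=0, deg(5)=2)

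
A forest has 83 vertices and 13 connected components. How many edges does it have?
70 (Each of the 13 component trees on V_i vertices has V_i - 1 edges; summing gives V - C = 83 - 13 = 70)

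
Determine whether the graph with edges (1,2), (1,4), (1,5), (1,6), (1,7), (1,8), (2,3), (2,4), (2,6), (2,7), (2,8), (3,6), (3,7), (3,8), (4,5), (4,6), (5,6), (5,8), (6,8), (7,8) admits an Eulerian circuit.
Yes (the graph is connected and all 8 vertices have even degree)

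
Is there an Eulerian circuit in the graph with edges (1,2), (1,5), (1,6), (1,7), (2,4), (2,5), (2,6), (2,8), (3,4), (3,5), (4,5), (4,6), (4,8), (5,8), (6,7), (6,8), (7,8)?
No (6 vertices have odd degree: {2, 4, 5, 6, 7, 8}; Eulerian circuit requires 0)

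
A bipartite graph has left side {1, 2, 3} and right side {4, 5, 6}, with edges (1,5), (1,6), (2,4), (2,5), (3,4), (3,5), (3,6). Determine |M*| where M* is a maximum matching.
3 (matching: (1,6), (2,5), (3,4); upper bound min(|L|,|R|) = min(3,3) = 3)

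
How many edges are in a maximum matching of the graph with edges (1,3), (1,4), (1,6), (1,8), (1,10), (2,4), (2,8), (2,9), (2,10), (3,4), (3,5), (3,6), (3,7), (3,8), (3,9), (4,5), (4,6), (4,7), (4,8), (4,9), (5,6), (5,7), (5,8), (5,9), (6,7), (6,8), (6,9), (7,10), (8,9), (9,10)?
5 (matching: (1,3), (2,8), (4,6), (5,9), (7,10); upper bound floor(n/2) = floor(10/2) = 5)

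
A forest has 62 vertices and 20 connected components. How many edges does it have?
42 (Each of the 20 component trees on V_i vertices has V_i - 1 edges; summing gives V - C = 62 - 20 = 42)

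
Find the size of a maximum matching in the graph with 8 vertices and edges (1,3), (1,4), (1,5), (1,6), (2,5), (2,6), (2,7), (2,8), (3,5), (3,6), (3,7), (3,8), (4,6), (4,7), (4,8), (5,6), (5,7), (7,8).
4 (matching: (1,4), (2,8), (3,7), (5,6); upper bound floor(n/2) = floor(8/2) = 4)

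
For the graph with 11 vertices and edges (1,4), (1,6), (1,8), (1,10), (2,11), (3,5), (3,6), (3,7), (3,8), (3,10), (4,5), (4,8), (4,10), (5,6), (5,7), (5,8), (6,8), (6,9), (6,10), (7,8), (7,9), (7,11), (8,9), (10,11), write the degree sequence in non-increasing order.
[7, 6, 5, 5, 5, 5, 4, 4, 3, 3, 1] (degrees: deg(1)=4, deg(2)=1, deg(3)=5, deg(4)=4, deg(5)=5, deg(6)=6, deg(7)=5, deg(8)=7, deg(9)=3, deg(10)=5, deg(11)=3)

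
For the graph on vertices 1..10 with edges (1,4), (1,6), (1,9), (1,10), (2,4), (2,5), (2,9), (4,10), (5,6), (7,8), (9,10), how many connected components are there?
3 (components: {1, 2, 4, 5, 6, 9, 10}, {3}, {7, 8})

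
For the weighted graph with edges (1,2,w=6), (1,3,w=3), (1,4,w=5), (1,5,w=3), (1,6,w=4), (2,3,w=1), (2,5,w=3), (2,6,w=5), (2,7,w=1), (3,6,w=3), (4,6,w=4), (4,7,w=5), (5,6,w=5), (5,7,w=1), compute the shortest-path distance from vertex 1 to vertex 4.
5 (path: 1 -> 4; weights 5 = 5)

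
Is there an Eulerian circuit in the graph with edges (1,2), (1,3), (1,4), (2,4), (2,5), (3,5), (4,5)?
No (4 vertices have odd degree: {1, 2, 4, 5}; Eulerian circuit requires 0)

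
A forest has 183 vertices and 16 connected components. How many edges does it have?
167 (Each of the 16 component trees on V_i vertices has V_i - 1 edges; summing gives V - C = 183 - 16 = 167)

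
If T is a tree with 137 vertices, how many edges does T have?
136 (A tree on V vertices has V - 1 edges, so 137 - 1 = 136)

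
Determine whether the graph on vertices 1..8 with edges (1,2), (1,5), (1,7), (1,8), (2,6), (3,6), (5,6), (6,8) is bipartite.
Yes. Partition: {1, 4, 6}, {2, 3, 5, 7, 8}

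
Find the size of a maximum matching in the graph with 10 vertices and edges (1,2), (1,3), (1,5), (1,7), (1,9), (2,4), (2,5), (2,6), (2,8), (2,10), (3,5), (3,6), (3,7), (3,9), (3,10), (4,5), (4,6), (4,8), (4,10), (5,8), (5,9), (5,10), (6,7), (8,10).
5 (matching: (1,9), (2,5), (3,10), (4,8), (6,7); upper bound floor(n/2) = floor(10/2) = 5)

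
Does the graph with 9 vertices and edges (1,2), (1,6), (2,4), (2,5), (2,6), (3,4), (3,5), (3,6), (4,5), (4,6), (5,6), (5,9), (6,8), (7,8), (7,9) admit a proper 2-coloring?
No (odd cycle of length 3: 6 -> 1 -> 2 -> 6)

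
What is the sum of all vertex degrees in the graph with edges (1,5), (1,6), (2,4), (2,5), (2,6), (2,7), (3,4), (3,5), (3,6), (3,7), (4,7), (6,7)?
24 (handshake: sum of degrees = 2|E| = 2 x 12 = 24)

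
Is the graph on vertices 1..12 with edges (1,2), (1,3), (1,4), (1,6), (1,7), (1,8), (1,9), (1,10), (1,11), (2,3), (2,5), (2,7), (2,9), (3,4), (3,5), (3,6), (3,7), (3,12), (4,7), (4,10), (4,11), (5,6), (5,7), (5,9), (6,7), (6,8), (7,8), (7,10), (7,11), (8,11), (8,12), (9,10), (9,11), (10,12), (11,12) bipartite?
No (odd cycle of length 3: 6 -> 1 -> 3 -> 6)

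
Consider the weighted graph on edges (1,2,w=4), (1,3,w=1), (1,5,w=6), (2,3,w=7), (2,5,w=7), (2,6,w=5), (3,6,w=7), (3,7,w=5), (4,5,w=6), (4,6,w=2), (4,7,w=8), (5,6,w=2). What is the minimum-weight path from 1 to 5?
6 (path: 1 -> 5; weights 6 = 6)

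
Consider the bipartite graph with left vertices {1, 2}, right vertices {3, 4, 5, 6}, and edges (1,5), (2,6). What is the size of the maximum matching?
2 (matching: (1,5), (2,6); upper bound min(|L|,|R|) = min(2,4) = 2)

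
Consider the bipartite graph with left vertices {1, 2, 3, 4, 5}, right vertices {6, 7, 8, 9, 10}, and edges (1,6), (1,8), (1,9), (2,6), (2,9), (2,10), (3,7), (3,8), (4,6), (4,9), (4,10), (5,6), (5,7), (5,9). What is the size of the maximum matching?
5 (matching: (1,9), (2,10), (3,8), (4,6), (5,7); upper bound min(|L|,|R|) = min(5,5) = 5)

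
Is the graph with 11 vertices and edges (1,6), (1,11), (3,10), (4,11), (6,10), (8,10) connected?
No, it has 5 components: {1, 3, 4, 6, 8, 10, 11}, {2}, {5}, {7}, {9}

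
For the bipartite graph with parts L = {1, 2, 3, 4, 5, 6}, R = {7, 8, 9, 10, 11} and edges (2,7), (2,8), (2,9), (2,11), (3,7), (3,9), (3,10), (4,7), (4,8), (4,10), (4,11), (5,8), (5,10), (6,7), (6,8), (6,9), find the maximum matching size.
5 (matching: (2,11), (3,10), (4,7), (5,8), (6,9); upper bound min(|L|,|R|) = min(6,5) = 5)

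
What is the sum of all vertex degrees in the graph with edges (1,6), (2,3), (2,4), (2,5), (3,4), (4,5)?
12 (handshake: sum of degrees = 2|E| = 2 x 6 = 12)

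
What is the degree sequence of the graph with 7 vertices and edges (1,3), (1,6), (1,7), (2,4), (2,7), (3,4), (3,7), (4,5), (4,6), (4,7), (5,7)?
[5, 5, 3, 3, 2, 2, 2] (degrees: deg(1)=3, deg(2)=2, deg(3)=3, deg(4)=5, deg(5)=2, deg(6)=2, deg(7)=5)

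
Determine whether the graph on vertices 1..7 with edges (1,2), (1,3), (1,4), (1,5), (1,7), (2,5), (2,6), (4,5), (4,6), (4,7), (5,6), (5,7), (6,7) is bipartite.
No (odd cycle of length 3: 2 -> 1 -> 5 -> 2)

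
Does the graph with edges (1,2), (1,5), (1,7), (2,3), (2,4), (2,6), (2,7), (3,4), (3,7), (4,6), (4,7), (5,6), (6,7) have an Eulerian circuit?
No (4 vertices have odd degree: {1, 2, 3, 7}; Eulerian circuit requires 0)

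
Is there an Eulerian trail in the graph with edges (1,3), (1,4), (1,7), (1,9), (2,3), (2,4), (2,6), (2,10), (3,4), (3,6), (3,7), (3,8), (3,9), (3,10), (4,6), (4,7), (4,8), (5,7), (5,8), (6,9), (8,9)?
Yes — and in fact it has an Eulerian circuit (the graph is connected and all 10 vertices have even degree)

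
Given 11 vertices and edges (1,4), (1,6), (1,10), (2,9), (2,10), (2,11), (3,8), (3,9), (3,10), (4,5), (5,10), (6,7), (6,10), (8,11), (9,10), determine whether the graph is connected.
Yes (BFS from 1 visits [1, 4, 6, 10, 5, 7, 2, 3, 9, 11, 8] — all 11 vertices reached)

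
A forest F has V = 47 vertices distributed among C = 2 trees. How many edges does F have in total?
45 (Each of the 2 component trees on V_i vertices has V_i - 1 edges; summing gives V - C = 47 - 2 = 45)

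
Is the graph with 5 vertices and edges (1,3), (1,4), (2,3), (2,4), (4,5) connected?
Yes (BFS from 1 visits [1, 3, 4, 2, 5] — all 5 vertices reached)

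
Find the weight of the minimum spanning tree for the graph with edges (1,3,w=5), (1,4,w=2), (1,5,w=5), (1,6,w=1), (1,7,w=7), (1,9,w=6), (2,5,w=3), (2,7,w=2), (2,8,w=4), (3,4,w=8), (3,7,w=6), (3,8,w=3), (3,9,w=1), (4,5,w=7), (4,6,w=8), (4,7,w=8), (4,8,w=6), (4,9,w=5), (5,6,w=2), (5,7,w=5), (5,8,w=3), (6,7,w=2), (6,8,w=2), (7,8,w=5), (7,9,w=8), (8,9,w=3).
15 (MST edges: (1,4,w=2), (1,6,w=1), (2,7,w=2), (3,8,w=3), (3,9,w=1), (5,6,w=2), (6,7,w=2), (6,8,w=2); sum of weights 2 + 1 + 2 + 3 + 1 + 2 + 2 + 2 = 15)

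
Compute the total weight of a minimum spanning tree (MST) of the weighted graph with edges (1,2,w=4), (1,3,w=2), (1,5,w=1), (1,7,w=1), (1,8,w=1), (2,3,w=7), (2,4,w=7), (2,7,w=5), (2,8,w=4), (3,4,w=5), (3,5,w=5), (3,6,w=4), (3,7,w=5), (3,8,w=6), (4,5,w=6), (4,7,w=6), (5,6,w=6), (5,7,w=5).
18 (MST edges: (1,2,w=4), (1,3,w=2), (1,5,w=1), (1,7,w=1), (1,8,w=1), (3,4,w=5), (3,6,w=4); sum of weights 4 + 2 + 1 + 1 + 1 + 5 + 4 = 18)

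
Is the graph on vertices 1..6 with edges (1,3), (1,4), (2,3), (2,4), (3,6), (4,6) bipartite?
Yes. Partition: {1, 2, 5, 6}, {3, 4}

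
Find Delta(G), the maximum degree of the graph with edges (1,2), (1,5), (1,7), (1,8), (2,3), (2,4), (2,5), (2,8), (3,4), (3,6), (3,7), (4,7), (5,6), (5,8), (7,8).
5 (attained at vertex 2)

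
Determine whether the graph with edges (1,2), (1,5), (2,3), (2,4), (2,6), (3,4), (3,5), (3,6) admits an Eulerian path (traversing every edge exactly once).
Yes — and in fact it has an Eulerian circuit (the graph is connected and all 6 vertices have even degree)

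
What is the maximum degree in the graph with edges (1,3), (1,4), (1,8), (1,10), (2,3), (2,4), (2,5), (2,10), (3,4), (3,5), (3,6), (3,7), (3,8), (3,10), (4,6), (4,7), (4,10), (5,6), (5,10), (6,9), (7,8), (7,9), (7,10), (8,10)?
8 (attained at vertex 3)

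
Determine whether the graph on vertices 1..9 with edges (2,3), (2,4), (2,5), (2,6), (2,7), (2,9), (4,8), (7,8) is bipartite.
Yes. Partition: {1, 2, 8}, {3, 4, 5, 6, 7, 9}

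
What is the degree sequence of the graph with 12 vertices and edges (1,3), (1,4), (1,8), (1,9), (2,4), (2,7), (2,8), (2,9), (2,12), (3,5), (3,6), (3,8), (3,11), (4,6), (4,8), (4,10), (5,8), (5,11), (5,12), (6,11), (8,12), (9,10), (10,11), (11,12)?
[6, 5, 5, 5, 5, 4, 4, 4, 3, 3, 3, 1] (degrees: deg(1)=4, deg(2)=5, deg(3)=5, deg(4)=5, deg(5)=4, deg(6)=3, deg(7)=1, deg(8)=6, deg(9)=3, deg(10)=3, deg(11)=5, deg(12)=4)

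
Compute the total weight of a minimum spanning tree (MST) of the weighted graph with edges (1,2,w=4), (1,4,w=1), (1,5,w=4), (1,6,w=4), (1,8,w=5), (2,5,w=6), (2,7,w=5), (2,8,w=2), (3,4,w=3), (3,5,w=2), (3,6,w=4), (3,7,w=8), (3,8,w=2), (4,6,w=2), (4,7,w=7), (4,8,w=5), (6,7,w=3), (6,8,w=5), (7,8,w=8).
15 (MST edges: (1,4,w=1), (2,8,w=2), (3,4,w=3), (3,5,w=2), (3,8,w=2), (4,6,w=2), (6,7,w=3); sum of weights 1 + 2 + 3 + 2 + 2 + 2 + 3 = 15)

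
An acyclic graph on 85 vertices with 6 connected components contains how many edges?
79 (Each of the 6 component trees on V_i vertices has V_i - 1 edges; summing gives V - C = 85 - 6 = 79)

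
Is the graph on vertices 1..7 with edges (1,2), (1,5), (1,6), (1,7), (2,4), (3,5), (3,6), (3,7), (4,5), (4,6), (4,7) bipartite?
Yes. Partition: {1, 3, 4}, {2, 5, 6, 7}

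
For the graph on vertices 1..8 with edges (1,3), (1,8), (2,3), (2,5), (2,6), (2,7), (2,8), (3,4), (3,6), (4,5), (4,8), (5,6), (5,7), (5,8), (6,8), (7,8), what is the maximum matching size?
4 (matching: (1,3), (2,7), (4,8), (5,6); upper bound floor(n/2) = floor(8/2) = 4)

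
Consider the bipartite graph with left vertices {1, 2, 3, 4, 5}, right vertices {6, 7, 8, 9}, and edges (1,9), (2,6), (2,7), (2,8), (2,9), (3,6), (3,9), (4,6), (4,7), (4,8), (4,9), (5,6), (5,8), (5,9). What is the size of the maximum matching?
4 (matching: (1,9), (2,8), (3,6), (4,7); upper bound min(|L|,|R|) = min(5,4) = 4)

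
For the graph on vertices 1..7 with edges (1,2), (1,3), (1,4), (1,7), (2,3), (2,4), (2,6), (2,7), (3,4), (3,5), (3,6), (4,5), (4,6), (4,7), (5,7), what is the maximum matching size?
3 (matching: (2,6), (3,5), (4,7); upper bound floor(n/2) = floor(7/2) = 3)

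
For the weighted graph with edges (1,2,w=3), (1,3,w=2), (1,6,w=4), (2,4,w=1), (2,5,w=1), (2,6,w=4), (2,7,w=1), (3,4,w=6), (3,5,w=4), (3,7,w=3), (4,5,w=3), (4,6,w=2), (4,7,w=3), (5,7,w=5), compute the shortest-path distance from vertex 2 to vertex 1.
3 (path: 2 -> 1; weights 3 = 3)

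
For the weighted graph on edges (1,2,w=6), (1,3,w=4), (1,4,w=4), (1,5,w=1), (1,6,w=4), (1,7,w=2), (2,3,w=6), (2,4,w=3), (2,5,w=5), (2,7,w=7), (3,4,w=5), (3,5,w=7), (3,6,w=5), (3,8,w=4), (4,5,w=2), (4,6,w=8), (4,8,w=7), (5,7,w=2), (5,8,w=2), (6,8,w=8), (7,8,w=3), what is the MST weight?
18 (MST edges: (1,3,w=4), (1,5,w=1), (1,6,w=4), (1,7,w=2), (2,4,w=3), (4,5,w=2), (5,8,w=2); sum of weights 4 + 1 + 4 + 2 + 3 + 2 + 2 = 18)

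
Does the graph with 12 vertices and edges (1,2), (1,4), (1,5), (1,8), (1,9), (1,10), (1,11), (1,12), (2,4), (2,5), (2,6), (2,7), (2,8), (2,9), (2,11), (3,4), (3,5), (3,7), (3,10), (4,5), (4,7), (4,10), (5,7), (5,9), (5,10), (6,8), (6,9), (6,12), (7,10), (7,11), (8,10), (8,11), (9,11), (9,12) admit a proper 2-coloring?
No (odd cycle of length 3: 9 -> 1 -> 11 -> 9)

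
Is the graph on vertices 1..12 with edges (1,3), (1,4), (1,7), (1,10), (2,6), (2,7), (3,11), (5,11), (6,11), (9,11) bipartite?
Yes. Partition: {1, 2, 8, 11, 12}, {3, 4, 5, 6, 7, 9, 10}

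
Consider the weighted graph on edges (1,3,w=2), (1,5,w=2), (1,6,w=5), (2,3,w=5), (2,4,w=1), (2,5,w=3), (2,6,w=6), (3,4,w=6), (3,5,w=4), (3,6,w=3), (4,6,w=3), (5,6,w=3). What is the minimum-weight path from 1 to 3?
2 (path: 1 -> 3; weights 2 = 2)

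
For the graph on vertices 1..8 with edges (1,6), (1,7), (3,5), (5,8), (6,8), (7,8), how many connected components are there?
3 (components: {1, 3, 5, 6, 7, 8}, {2}, {4})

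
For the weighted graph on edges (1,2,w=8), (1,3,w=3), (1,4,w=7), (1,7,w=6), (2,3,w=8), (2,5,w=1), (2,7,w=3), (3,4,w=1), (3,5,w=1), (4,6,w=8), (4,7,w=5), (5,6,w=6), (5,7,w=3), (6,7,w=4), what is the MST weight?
13 (MST edges: (1,3,w=3), (2,5,w=1), (2,7,w=3), (3,4,w=1), (3,5,w=1), (6,7,w=4); sum of weights 3 + 1 + 3 + 1 + 1 + 4 = 13)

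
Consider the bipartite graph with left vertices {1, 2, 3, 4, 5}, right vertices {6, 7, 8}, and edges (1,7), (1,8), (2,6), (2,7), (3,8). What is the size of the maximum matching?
3 (matching: (1,7), (2,6), (3,8); upper bound min(|L|,|R|) = min(5,3) = 3)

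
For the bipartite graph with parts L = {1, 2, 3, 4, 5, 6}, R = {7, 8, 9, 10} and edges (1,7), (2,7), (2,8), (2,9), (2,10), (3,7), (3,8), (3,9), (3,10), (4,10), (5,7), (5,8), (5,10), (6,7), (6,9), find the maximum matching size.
4 (matching: (1,7), (2,10), (3,9), (5,8); upper bound min(|L|,|R|) = min(6,4) = 4)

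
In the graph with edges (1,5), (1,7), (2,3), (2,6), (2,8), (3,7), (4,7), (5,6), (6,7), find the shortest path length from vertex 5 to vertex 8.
3 (path: 5 -> 6 -> 2 -> 8, 3 edges)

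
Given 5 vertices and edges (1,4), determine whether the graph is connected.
No, it has 4 components: {1, 4}, {2}, {3}, {5}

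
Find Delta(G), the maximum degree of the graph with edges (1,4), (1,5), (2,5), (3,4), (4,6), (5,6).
3 (attained at vertices 4, 5)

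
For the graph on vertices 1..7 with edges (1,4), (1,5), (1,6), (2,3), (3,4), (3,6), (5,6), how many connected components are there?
2 (components: {1, 2, 3, 4, 5, 6}, {7})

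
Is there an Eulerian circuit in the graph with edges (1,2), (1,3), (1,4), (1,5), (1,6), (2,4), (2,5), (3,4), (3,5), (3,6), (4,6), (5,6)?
No (2 vertices have odd degree: {1, 2}; Eulerian circuit requires 0)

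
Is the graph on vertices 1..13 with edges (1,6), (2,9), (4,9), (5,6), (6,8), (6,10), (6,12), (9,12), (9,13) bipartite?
Yes. Partition: {1, 2, 3, 4, 5, 7, 8, 10, 11, 12, 13}, {6, 9}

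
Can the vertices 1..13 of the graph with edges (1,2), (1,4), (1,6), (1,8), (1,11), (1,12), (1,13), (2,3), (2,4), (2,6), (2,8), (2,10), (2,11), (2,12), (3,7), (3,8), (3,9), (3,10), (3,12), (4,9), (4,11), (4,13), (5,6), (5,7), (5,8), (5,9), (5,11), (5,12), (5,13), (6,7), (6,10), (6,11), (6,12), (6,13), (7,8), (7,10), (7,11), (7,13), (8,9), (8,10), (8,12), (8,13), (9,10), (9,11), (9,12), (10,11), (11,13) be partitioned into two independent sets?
No (odd cycle of length 3: 4 -> 1 -> 11 -> 4)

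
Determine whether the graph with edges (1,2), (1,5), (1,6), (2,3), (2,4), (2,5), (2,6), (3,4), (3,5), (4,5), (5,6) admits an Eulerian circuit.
No (6 vertices have odd degree: {1, 2, 3, 4, 5, 6}; Eulerian circuit requires 0)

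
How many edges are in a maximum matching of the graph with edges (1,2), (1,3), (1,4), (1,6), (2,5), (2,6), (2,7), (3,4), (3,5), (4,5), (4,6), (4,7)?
3 (matching: (2,7), (3,5), (4,6); upper bound floor(n/2) = floor(7/2) = 3)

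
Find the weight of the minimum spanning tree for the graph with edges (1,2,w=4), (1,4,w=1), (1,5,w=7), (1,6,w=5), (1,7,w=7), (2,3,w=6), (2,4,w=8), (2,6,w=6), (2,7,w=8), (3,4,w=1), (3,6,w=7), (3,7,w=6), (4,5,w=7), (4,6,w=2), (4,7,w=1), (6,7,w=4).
16 (MST edges: (1,2,w=4), (1,4,w=1), (1,5,w=7), (3,4,w=1), (4,6,w=2), (4,7,w=1); sum of weights 4 + 1 + 7 + 1 + 2 + 1 = 16)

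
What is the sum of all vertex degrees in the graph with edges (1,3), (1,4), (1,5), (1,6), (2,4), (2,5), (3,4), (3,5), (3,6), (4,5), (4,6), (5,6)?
24 (handshake: sum of degrees = 2|E| = 2 x 12 = 24)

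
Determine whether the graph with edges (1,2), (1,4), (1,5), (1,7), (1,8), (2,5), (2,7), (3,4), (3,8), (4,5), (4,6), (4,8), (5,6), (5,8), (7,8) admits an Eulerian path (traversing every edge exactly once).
No (6 vertices have odd degree: {1, 2, 4, 5, 7, 8}; Eulerian path requires 0 or 2)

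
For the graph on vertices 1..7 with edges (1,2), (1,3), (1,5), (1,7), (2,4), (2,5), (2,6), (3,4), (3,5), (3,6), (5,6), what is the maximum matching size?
3 (matching: (1,7), (2,4), (5,6); upper bound floor(n/2) = floor(7/2) = 3)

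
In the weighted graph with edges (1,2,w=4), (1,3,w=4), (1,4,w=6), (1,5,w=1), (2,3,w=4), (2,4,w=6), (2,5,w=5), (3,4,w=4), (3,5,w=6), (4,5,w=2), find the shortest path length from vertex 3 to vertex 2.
4 (path: 3 -> 2; weights 4 = 4)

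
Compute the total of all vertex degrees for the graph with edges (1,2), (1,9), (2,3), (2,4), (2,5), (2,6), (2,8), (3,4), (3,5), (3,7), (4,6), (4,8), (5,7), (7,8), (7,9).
30 (handshake: sum of degrees = 2|E| = 2 x 15 = 30)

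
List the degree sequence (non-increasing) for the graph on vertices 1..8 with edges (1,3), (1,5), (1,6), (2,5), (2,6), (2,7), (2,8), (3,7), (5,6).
[4, 3, 3, 3, 2, 2, 1, 0] (degrees: deg(1)=3, deg(2)=4, deg(3)=2, deg(4)=0, deg(5)=3, deg(6)=3, deg(7)=2, deg(8)=1)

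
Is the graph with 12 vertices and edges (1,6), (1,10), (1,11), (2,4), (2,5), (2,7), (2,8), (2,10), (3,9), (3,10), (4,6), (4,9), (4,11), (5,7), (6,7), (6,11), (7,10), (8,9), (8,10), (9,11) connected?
No, it has 2 components: {1, 2, 3, 4, 5, 6, 7, 8, 9, 10, 11}, {12}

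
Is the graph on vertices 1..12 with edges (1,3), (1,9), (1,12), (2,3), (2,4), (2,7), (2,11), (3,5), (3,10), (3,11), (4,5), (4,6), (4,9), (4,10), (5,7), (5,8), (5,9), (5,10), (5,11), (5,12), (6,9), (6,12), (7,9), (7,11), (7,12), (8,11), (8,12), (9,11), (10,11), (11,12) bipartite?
No (odd cycle of length 3: 5 -> 9 -> 11 -> 5)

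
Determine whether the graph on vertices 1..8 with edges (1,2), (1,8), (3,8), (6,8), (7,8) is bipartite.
Yes. Partition: {1, 3, 4, 5, 6, 7}, {2, 8}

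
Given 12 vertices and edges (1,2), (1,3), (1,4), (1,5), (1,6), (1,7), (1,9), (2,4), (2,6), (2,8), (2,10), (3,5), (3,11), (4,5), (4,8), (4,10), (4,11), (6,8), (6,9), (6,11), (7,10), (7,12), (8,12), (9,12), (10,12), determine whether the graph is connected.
Yes (BFS from 1 visits [1, 2, 3, 4, 5, 6, 7, 9, 8, 10, 11, 12] — all 12 vertices reached)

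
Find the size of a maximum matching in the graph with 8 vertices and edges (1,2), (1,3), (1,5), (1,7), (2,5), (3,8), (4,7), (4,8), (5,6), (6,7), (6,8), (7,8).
4 (matching: (1,3), (2,5), (4,7), (6,8); upper bound floor(n/2) = floor(8/2) = 4)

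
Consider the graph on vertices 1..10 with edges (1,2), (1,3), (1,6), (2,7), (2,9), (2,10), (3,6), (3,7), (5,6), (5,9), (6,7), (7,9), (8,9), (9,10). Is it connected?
No, it has 2 components: {1, 2, 3, 5, 6, 7, 8, 9, 10}, {4}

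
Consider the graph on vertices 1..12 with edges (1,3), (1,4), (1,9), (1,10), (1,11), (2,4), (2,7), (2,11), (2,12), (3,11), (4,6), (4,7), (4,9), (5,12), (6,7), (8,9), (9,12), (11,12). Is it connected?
Yes (BFS from 1 visits [1, 3, 4, 9, 10, 11, 2, 6, 7, 8, 12, 5] — all 12 vertices reached)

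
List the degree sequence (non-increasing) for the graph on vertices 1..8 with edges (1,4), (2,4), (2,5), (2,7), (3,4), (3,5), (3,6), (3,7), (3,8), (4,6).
[5, 4, 3, 2, 2, 2, 1, 1] (degrees: deg(1)=1, deg(2)=3, deg(3)=5, deg(4)=4, deg(5)=2, deg(6)=2, deg(7)=2, deg(8)=1)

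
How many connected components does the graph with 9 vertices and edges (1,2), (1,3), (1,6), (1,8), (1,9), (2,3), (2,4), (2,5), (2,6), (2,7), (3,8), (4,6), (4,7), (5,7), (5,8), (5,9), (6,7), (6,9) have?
1 (components: {1, 2, 3, 4, 5, 6, 7, 8, 9})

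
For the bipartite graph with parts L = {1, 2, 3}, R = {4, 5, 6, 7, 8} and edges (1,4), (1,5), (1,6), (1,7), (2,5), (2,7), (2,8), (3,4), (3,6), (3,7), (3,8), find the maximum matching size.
3 (matching: (1,7), (2,8), (3,6); upper bound min(|L|,|R|) = min(3,5) = 3)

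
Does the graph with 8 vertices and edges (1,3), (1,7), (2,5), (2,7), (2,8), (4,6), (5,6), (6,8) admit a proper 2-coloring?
Yes. Partition: {1, 2, 6}, {3, 4, 5, 7, 8}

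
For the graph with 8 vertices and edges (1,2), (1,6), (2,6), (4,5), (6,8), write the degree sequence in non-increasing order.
[3, 2, 2, 1, 1, 1, 0, 0] (degrees: deg(1)=2, deg(2)=2, deg(3)=0, deg(4)=1, deg(5)=1, deg(6)=3, deg(7)=0, deg(8)=1)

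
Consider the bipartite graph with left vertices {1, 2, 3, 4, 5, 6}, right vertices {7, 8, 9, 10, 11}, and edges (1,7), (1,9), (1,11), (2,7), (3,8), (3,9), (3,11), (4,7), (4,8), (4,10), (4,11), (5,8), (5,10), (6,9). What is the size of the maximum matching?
5 (matching: (1,11), (2,7), (3,9), (4,10), (5,8); upper bound min(|L|,|R|) = min(6,5) = 5)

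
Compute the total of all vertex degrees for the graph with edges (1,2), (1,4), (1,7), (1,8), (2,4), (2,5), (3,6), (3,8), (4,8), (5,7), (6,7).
22 (handshake: sum of degrees = 2|E| = 2 x 11 = 22)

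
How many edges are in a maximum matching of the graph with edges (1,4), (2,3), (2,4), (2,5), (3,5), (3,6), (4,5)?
3 (matching: (1,4), (2,5), (3,6); upper bound floor(n/2) = floor(6/2) = 3)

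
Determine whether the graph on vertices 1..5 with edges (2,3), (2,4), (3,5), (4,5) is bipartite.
Yes. Partition: {1, 2, 5}, {3, 4}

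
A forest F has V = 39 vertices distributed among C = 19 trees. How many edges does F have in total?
20 (Each of the 19 component trees on V_i vertices has V_i - 1 edges; summing gives V - C = 39 - 19 = 20)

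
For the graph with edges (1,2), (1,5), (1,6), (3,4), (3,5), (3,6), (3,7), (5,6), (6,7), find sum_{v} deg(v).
18 (handshake: sum of degrees = 2|E| = 2 x 9 = 18)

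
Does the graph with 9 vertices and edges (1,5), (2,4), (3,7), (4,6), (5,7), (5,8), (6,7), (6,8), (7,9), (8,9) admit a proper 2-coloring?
Yes. Partition: {1, 4, 7, 8}, {2, 3, 5, 6, 9}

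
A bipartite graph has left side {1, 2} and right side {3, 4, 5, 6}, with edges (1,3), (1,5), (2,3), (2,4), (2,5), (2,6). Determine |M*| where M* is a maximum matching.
2 (matching: (1,5), (2,6); upper bound min(|L|,|R|) = min(2,4) = 2)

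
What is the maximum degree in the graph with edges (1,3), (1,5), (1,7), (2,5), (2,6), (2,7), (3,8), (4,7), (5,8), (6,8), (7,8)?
4 (attained at vertices 7, 8)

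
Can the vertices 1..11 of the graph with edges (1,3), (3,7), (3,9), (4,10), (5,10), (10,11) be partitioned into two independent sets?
Yes. Partition: {1, 2, 6, 7, 8, 9, 10}, {3, 4, 5, 11}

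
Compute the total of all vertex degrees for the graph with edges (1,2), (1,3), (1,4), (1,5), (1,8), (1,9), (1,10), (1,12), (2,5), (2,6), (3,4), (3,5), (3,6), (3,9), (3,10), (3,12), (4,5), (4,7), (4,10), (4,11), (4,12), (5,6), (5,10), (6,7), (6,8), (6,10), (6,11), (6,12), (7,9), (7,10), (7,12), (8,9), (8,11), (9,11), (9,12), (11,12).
72 (handshake: sum of degrees = 2|E| = 2 x 36 = 72)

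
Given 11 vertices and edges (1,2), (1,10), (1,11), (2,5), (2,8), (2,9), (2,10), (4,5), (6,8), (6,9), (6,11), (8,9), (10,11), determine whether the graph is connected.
No, it has 3 components: {1, 2, 4, 5, 6, 8, 9, 10, 11}, {3}, {7}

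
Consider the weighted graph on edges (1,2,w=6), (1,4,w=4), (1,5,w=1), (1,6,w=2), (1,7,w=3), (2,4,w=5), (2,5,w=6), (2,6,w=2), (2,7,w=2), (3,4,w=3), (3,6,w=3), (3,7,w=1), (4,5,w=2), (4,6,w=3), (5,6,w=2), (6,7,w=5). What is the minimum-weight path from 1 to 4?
3 (path: 1 -> 5 -> 4; weights 1 + 2 = 3)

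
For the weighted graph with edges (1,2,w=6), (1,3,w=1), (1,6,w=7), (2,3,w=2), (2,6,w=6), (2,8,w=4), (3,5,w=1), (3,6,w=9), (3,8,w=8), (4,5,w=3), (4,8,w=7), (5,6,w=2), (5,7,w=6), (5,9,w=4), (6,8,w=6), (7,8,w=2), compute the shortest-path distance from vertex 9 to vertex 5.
4 (path: 9 -> 5; weights 4 = 4)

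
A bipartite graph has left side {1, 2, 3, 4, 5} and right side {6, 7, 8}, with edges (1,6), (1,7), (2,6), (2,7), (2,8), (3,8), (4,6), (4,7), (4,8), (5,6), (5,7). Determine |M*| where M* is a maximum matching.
3 (matching: (1,7), (2,8), (4,6); upper bound min(|L|,|R|) = min(5,3) = 3)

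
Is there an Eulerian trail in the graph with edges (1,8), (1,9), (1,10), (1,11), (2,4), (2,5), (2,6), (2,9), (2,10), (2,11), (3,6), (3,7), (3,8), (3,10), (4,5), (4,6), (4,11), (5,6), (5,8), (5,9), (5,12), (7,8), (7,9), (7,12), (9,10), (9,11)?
Yes — and in fact it has an Eulerian circuit (the graph is connected and all 12 vertices have even degree)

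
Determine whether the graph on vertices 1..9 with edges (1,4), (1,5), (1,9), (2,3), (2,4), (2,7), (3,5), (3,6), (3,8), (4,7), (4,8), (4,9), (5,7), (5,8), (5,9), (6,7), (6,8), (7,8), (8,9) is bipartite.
No (odd cycle of length 3: 4 -> 1 -> 9 -> 4)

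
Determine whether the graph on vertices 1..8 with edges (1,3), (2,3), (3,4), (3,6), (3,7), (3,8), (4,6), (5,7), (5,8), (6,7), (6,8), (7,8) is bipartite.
No (odd cycle of length 3: 7 -> 3 -> 6 -> 7)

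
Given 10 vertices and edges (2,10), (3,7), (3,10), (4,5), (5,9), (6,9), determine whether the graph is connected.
No, it has 4 components: {1}, {2, 3, 7, 10}, {4, 5, 6, 9}, {8}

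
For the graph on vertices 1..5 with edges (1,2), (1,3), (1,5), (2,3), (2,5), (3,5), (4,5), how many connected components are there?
1 (components: {1, 2, 3, 4, 5})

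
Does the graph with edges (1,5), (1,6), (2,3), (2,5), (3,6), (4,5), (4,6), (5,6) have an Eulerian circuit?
Yes (the graph is connected and all 6 vertices have even degree)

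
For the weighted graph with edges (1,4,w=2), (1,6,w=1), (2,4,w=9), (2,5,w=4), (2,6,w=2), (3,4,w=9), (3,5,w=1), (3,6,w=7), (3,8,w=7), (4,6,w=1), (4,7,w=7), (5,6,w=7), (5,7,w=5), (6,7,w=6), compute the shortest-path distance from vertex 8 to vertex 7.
13 (path: 8 -> 3 -> 5 -> 7; weights 7 + 1 + 5 = 13)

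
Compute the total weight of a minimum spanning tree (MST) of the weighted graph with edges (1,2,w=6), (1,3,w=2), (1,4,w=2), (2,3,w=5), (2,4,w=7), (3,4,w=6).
9 (MST edges: (1,3,w=2), (1,4,w=2), (2,3,w=5); sum of weights 2 + 2 + 5 = 9)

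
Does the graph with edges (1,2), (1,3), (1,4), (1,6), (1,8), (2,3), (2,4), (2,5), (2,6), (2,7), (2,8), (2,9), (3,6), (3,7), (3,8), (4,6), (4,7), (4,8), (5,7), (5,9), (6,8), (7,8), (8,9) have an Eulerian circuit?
No (8 vertices have odd degree: {1, 3, 4, 5, 6, 7, 8, 9}; Eulerian circuit requires 0)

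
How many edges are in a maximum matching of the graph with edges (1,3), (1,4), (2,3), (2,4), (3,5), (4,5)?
2 (matching: (2,3), (4,5); upper bound floor(n/2) = floor(5/2) = 2)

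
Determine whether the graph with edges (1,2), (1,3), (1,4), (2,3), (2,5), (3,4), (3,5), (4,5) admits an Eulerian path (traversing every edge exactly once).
No (4 vertices have odd degree: {1, 2, 4, 5}; Eulerian path requires 0 or 2)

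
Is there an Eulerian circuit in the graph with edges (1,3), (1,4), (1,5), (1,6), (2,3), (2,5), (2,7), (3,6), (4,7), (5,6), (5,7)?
No (4 vertices have odd degree: {2, 3, 6, 7}; Eulerian circuit requires 0)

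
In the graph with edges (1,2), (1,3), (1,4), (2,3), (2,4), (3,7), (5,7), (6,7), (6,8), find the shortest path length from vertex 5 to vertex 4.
4 (path: 5 -> 7 -> 3 -> 1 -> 4, 4 edges)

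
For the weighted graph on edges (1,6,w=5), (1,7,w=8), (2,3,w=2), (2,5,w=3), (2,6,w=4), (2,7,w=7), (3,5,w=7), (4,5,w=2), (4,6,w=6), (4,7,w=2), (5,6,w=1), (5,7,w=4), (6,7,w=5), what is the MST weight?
15 (MST edges: (1,6,w=5), (2,3,w=2), (2,5,w=3), (4,5,w=2), (4,7,w=2), (5,6,w=1); sum of weights 5 + 2 + 3 + 2 + 2 + 1 = 15)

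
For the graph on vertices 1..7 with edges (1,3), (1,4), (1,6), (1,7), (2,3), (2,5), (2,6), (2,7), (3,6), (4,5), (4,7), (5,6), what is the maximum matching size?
3 (matching: (1,6), (2,7), (4,5); upper bound floor(n/2) = floor(7/2) = 3)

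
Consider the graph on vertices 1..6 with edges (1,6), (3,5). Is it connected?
No, it has 4 components: {1, 6}, {2}, {3, 5}, {4}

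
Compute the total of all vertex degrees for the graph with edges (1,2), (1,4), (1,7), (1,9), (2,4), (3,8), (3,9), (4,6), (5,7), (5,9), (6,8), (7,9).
24 (handshake: sum of degrees = 2|E| = 2 x 12 = 24)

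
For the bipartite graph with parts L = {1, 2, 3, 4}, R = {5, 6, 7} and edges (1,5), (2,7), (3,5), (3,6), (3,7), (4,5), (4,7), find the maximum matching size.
3 (matching: (1,5), (2,7), (3,6); upper bound min(|L|,|R|) = min(4,3) = 3)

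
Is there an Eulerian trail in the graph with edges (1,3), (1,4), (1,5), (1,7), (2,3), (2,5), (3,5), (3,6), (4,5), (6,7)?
Yes — and in fact it has an Eulerian circuit (the graph is connected and all 7 vertices have even degree)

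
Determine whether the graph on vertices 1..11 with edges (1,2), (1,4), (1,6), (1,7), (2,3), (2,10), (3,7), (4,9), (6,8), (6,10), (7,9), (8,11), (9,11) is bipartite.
Yes. Partition: {1, 3, 5, 8, 9, 10}, {2, 4, 6, 7, 11}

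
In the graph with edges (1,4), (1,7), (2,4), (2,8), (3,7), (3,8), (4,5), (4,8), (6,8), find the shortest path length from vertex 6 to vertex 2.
2 (path: 6 -> 8 -> 2, 2 edges)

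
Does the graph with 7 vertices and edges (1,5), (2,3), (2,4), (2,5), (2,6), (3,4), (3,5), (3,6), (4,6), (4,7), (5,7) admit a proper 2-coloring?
No (odd cycle of length 3: 2 -> 5 -> 3 -> 2)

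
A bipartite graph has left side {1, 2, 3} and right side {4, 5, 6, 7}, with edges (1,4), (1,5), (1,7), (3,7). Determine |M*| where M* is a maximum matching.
2 (matching: (1,5), (3,7); upper bound min(|L|,|R|) = min(3,4) = 3)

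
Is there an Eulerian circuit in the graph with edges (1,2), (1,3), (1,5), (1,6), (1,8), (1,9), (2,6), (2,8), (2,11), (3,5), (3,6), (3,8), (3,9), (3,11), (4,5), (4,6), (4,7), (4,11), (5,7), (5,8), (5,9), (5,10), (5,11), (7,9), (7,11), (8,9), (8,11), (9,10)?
Yes (the graph is connected and all 11 vertices have even degree)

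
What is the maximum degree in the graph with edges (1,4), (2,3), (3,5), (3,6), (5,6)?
3 (attained at vertex 3)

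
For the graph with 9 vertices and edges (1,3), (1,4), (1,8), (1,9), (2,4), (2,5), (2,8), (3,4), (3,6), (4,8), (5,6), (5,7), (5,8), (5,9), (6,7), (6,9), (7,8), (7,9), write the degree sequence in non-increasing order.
[5, 5, 4, 4, 4, 4, 4, 3, 3] (degrees: deg(1)=4, deg(2)=3, deg(3)=3, deg(4)=4, deg(5)=5, deg(6)=4, deg(7)=4, deg(8)=5, deg(9)=4)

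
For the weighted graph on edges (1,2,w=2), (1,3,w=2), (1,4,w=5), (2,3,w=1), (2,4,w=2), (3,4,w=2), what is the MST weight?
5 (MST edges: (1,3,w=2), (2,3,w=1), (2,4,w=2); sum of weights 2 + 1 + 2 = 5)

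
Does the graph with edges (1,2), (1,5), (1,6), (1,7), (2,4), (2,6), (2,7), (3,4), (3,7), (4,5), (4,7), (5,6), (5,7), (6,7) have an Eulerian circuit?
Yes (the graph is connected and all 7 vertices have even degree)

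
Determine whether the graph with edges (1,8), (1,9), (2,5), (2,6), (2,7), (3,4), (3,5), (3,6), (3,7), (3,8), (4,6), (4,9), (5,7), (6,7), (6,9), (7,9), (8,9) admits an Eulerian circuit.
No (8 vertices have odd degree: {2, 3, 4, 5, 6, 7, 8, 9}; Eulerian circuit requires 0)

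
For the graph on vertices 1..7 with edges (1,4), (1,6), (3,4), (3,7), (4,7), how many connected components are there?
3 (components: {1, 3, 4, 6, 7}, {2}, {5})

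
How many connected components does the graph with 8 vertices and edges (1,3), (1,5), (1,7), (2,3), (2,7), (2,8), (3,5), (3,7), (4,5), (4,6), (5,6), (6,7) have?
1 (components: {1, 2, 3, 4, 5, 6, 7, 8})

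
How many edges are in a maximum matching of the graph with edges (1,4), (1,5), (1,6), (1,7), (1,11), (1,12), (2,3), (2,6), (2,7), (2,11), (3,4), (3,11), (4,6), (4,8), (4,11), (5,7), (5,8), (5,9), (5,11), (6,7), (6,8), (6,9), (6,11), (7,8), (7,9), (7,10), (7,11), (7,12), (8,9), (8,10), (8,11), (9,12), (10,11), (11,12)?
6 (matching: (1,12), (2,11), (3,4), (5,9), (6,7), (8,10); upper bound floor(n/2) = floor(12/2) = 6)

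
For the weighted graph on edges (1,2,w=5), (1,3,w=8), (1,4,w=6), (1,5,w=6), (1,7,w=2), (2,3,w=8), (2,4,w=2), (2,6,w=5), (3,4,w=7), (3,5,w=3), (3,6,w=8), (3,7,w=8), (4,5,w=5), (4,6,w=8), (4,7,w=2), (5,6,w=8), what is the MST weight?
19 (MST edges: (1,7,w=2), (2,4,w=2), (2,6,w=5), (3,5,w=3), (4,5,w=5), (4,7,w=2); sum of weights 2 + 2 + 5 + 3 + 5 + 2 = 19)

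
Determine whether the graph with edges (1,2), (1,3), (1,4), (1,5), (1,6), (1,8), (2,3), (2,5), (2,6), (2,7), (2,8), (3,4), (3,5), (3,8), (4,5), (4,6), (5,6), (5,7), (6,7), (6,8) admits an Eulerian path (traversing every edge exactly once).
Yes (the graph is connected and exactly 2 vertices have odd degree: {3, 7}; any Eulerian path must start and end at those)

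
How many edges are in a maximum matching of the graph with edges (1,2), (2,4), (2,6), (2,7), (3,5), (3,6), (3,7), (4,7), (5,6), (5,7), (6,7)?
3 (matching: (1,2), (4,7), (5,6); upper bound floor(n/2) = floor(7/2) = 3)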